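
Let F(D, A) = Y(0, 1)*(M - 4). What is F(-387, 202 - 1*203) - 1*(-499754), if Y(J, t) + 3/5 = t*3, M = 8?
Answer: 2498818/5 ≈ 4.9976e+5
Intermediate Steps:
Y(J, t) = -⅗ + 3*t (Y(J, t) = -⅗ + t*3 = -⅗ + 3*t)
F(D, A) = 48/5 (F(D, A) = (-⅗ + 3*1)*(8 - 4) = (-⅗ + 3)*4 = (12/5)*4 = 48/5)
F(-387, 202 - 1*203) - 1*(-499754) = 48/5 - 1*(-499754) = 48/5 + 499754 = 2498818/5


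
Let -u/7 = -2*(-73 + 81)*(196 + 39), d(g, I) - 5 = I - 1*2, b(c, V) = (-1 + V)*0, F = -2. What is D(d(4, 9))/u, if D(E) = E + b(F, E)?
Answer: 3/6580 ≈ 0.00045593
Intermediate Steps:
b(c, V) = 0
d(g, I) = 3 + I (d(g, I) = 5 + (I - 1*2) = 5 + (I - 2) = 5 + (-2 + I) = 3 + I)
u = 26320 (u = -(-14)*(-73 + 81)*(196 + 39) = -(-14)*8*235 = -(-14)*1880 = -7*(-3760) = 26320)
D(E) = E (D(E) = E + 0 = E)
D(d(4, 9))/u = (3 + 9)/26320 = 12*(1/26320) = 3/6580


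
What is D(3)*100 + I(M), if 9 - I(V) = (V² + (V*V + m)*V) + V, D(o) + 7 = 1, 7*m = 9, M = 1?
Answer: -4167/7 ≈ -595.29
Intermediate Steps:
m = 9/7 (m = (⅐)*9 = 9/7 ≈ 1.2857)
D(o) = -6 (D(o) = -7 + 1 = -6)
I(V) = 9 - V - V² - V*(9/7 + V²) (I(V) = 9 - ((V² + (V*V + 9/7)*V) + V) = 9 - ((V² + (V² + 9/7)*V) + V) = 9 - ((V² + (9/7 + V²)*V) + V) = 9 - ((V² + V*(9/7 + V²)) + V) = 9 - (V + V² + V*(9/7 + V²)) = 9 + (-V - V² - V*(9/7 + V²)) = 9 - V - V² - V*(9/7 + V²))
D(3)*100 + I(M) = -6*100 + (9 - 1*1² - 1*1³ - 16/7*1) = -600 + (9 - 1*1 - 1*1 - 16/7) = -600 + (9 - 1 - 1 - 16/7) = -600 + 33/7 = -4167/7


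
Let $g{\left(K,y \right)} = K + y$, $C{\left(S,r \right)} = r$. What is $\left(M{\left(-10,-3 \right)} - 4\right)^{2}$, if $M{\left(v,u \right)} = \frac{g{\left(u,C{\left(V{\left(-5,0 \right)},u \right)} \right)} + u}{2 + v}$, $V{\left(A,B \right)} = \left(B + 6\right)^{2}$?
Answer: $\frac{529}{64} \approx 8.2656$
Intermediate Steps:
$V{\left(A,B \right)} = \left(6 + B\right)^{2}$
$M{\left(v,u \right)} = \frac{3 u}{2 + v}$ ($M{\left(v,u \right)} = \frac{\left(u + u\right) + u}{2 + v} = \frac{2 u + u}{2 + v} = \frac{3 u}{2 + v}$)
$\left(M{\left(-10,-3 \right)} - 4\right)^{2} = \left(3 \left(-3\right) \frac{1}{2 - 10} - 4\right)^{2} = \left(3 \left(-3\right) \frac{1}{-8} - 4\right)^{2} = \left(3 \left(-3\right) \left(- \frac{1}{8}\right) - 4\right)^{2} = \left(\frac{9}{8} - 4\right)^{2} = \left(- \frac{23}{8}\right)^{2} = \frac{529}{64}$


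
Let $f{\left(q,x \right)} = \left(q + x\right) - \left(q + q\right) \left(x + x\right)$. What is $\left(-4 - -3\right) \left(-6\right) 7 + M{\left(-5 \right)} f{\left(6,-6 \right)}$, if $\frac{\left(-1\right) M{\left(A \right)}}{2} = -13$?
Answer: $3786$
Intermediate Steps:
$f{\left(q,x \right)} = q + x - 4 q x$ ($f{\left(q,x \right)} = \left(q + x\right) - 2 q 2 x = \left(q + x\right) - 4 q x = q + x - 4 q x$)
$M{\left(A \right)} = 26$ ($M{\left(A \right)} = \left(-2\right) \left(-13\right) = 26$)
$\left(-4 - -3\right) \left(-6\right) 7 + M{\left(-5 \right)} f{\left(6,-6 \right)} = \left(-4 - -3\right) \left(-6\right) 7 + 26 \left(6 - 6 - 24 \left(-6\right)\right) = \left(-4 + 3\right) \left(-6\right) 7 + 26 \left(6 - 6 + 144\right) = \left(-1\right) \left(-6\right) 7 + 26 \cdot 144 = 6 \cdot 7 + 3744 = 42 + 3744 = 3786$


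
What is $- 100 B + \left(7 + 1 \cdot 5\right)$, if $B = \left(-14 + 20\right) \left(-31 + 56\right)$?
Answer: $-14988$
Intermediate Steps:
$B = 150$ ($B = 6 \cdot 25 = 150$)
$- 100 B + \left(7 + 1 \cdot 5\right) = \left(-100\right) 150 + \left(7 + 1 \cdot 5\right) = -15000 + \left(7 + 5\right) = -15000 + 12 = -14988$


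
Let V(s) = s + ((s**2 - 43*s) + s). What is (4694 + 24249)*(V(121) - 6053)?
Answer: 104976261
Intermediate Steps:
V(s) = s**2 - 41*s (V(s) = s + (s**2 - 42*s) = s**2 - 41*s)
(4694 + 24249)*(V(121) - 6053) = (4694 + 24249)*(121*(-41 + 121) - 6053) = 28943*(121*80 - 6053) = 28943*(9680 - 6053) = 28943*3627 = 104976261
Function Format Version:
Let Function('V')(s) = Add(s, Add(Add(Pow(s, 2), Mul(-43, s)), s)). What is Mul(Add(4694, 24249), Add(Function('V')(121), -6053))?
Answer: 104976261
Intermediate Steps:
Function('V')(s) = Add(Pow(s, 2), Mul(-41, s)) (Function('V')(s) = Add(s, Add(Pow(s, 2), Mul(-42, s))) = Add(Pow(s, 2), Mul(-41, s)))
Mul(Add(4694, 24249), Add(Function('V')(121), -6053)) = Mul(Add(4694, 24249), Add(Mul(121, Add(-41, 121)), -6053)) = Mul(28943, Add(Mul(121, 80), -6053)) = Mul(28943, Add(9680, -6053)) = Mul(28943, 3627) = 104976261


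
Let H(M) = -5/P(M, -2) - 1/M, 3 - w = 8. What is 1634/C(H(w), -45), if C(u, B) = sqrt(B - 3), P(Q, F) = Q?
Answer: -817*I*sqrt(3)/6 ≈ -235.85*I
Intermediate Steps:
w = -5 (w = 3 - 1*8 = 3 - 8 = -5)
H(M) = -6/M (H(M) = -5/M - 1/M = -6/M)
C(u, B) = sqrt(-3 + B)
1634/C(H(w), -45) = 1634/(sqrt(-3 - 45)) = 1634/(sqrt(-48)) = 1634/((4*I*sqrt(3))) = 1634*(-I*sqrt(3)/12) = -817*I*sqrt(3)/6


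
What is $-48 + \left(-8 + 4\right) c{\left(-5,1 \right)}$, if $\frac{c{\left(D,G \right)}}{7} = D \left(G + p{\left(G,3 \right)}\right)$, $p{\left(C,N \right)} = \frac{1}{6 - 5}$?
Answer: $232$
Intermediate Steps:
$p{\left(C,N \right)} = 1$ ($p{\left(C,N \right)} = 1^{-1} = 1$)
$c{\left(D,G \right)} = 7 D \left(1 + G\right)$ ($c{\left(D,G \right)} = 7 D \left(G + 1\right) = 7 D \left(1 + G\right)$)
$-48 + \left(-8 + 4\right) c{\left(-5,1 \right)} = -48 + \left(-8 + 4\right) 7 \left(-5\right) \left(1 + 1\right) = -48 - 4 \cdot 7 \left(-5\right) 2 = -48 - -280 = -48 + 280 = 232$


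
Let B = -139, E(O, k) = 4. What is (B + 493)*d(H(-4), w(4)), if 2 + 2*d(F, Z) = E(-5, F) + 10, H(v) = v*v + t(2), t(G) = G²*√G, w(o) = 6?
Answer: 2124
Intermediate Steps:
t(G) = G^(5/2)
H(v) = v² + 4*√2 (H(v) = v*v + 2^(5/2) = v² + 4*√2)
d(F, Z) = 6 (d(F, Z) = -1 + (4 + 10)/2 = -1 + (½)*14 = -1 + 7 = 6)
(B + 493)*d(H(-4), w(4)) = (-139 + 493)*6 = 354*6 = 2124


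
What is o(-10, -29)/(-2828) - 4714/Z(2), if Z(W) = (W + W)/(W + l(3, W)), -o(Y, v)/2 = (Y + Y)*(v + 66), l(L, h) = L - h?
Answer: -4999937/1414 ≈ -3536.0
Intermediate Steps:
o(Y, v) = -4*Y*(66 + v) (o(Y, v) = -2*(Y + Y)*(v + 66) = -2*2*Y*(66 + v) = -4*Y*(66 + v))
Z(W) = 2*W/3 (Z(W) = (W + W)/(W + (3 - W)) = (2*W)/3 = (2*W)*(1/3) = 2*W/3)
o(-10, -29)/(-2828) - 4714/Z(2) = -4*(-10)*(66 - 29)/(-2828) - 4714/((2/3)*2) = -4*(-10)*37*(-1/2828) - 4714/4/3 = 1480*(-1/2828) - 4714*3/4 = -370/707 - 7071/2 = -4999937/1414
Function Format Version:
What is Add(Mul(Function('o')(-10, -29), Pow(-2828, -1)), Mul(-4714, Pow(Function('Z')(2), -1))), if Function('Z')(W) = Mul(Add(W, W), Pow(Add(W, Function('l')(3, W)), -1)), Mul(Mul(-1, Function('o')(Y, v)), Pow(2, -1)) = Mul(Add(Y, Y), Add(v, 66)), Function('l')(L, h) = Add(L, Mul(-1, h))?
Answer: Rational(-4999937, 1414) ≈ -3536.0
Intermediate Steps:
Function('o')(Y, v) = Mul(-4, Y, Add(66, v)) (Function('o')(Y, v) = Mul(-2, Mul(Add(Y, Y), Add(v, 66))) = Mul(-2, Mul(Mul(2, Y), Add(66, v))) = Mul(-2, Mul(2, Y, Add(66, v))) = Mul(-4, Y, Add(66, v)))
Function('Z')(W) = Mul(Rational(2, 3), W) (Function('Z')(W) = Mul(Add(W, W), Pow(Add(W, Add(3, Mul(-1, W))), -1)) = Mul(Mul(2, W), Pow(3, -1)) = Mul(Mul(2, W), Rational(1, 3)) = Mul(Rational(2, 3), W))
Add(Mul(Function('o')(-10, -29), Pow(-2828, -1)), Mul(-4714, Pow(Function('Z')(2), -1))) = Add(Mul(Mul(-4, -10, Add(66, -29)), Pow(-2828, -1)), Mul(-4714, Pow(Mul(Rational(2, 3), 2), -1))) = Add(Mul(Mul(-4, -10, 37), Rational(-1, 2828)), Mul(-4714, Pow(Rational(4, 3), -1))) = Add(Mul(1480, Rational(-1, 2828)), Mul(-4714, Rational(3, 4))) = Add(Rational(-370, 707), Rational(-7071, 2)) = Rational(-4999937, 1414)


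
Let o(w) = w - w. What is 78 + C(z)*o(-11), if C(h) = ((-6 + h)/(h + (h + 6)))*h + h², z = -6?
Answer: 78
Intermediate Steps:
o(w) = 0
C(h) = h² + h*(-6 + h)/(6 + 2*h) (C(h) = ((-6 + h)/(h + (6 + h)))*h + h² = ((-6 + h)/(6 + 2*h))*h + h² = h*(-6 + h)/(6 + 2*h) + h² = h² + h*(-6 + h)/(6 + 2*h))
78 + C(z)*o(-11) = 78 + ((½)*(-6)*(-6 + 2*(-6)² + 7*(-6))/(3 - 6))*0 = 78 + ((½)*(-6)*(-6 + 2*36 - 42)/(-3))*0 = 78 + ((½)*(-6)*(-⅓)*(-6 + 72 - 42))*0 = 78 + ((½)*(-6)*(-⅓)*24)*0 = 78 + 24*0 = 78 + 0 = 78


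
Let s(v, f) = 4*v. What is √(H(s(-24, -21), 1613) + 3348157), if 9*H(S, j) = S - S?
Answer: √3348157 ≈ 1829.8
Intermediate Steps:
H(S, j) = 0 (H(S, j) = (S - S)/9 = (⅑)*0 = 0)
√(H(s(-24, -21), 1613) + 3348157) = √(0 + 3348157) = √3348157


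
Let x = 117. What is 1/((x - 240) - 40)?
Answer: -1/163 ≈ -0.0061350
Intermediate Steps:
1/((x - 240) - 40) = 1/((117 - 240) - 40) = 1/(-123 - 40) = 1/(-163) = -1/163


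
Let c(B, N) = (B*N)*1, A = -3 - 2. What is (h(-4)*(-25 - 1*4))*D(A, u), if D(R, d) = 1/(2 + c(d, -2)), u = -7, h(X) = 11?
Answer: -319/16 ≈ -19.938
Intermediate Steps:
A = -5
c(B, N) = B*N
D(R, d) = 1/(2 - 2*d) (D(R, d) = 1/(2 + d*(-2)) = 1/(2 - 2*d))
(h(-4)*(-25 - 1*4))*D(A, u) = (11*(-25 - 1*4))*(1/(2*(1 - 1*(-7)))) = (11*(-25 - 4))*(1/(2*(1 + 7))) = (11*(-29))*((½)/8) = -319/(2*8) = -319*1/16 = -319/16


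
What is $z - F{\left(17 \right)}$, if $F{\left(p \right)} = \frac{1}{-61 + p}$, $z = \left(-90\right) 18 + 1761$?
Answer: $\frac{6205}{44} \approx 141.02$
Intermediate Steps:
$z = 141$ ($z = -1620 + 1761 = 141$)
$z - F{\left(17 \right)} = 141 - \frac{1}{-61 + 17} = 141 - \frac{1}{-44} = 141 - - \frac{1}{44} = 141 + \frac{1}{44} = \frac{6205}{44}$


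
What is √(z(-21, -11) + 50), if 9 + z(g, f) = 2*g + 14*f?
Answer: I*√155 ≈ 12.45*I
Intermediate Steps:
z(g, f) = -9 + 2*g + 14*f (z(g, f) = -9 + (2*g + 14*f) = -9 + 2*g + 14*f)
√(z(-21, -11) + 50) = √((-9 + 2*(-21) + 14*(-11)) + 50) = √((-9 - 42 - 154) + 50) = √(-205 + 50) = √(-155) = I*√155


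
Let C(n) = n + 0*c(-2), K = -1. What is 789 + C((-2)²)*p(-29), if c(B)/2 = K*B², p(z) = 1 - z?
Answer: 909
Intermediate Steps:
c(B) = -2*B² (c(B) = 2*(-B²) = -2*B²)
C(n) = n (C(n) = n + 0*(-2*(-2)²) = n + 0*(-2*4) = n + 0*(-8) = n + 0 = n)
789 + C((-2)²)*p(-29) = 789 + (-2)²*(1 - 1*(-29)) = 789 + 4*(1 + 29) = 789 + 4*30 = 789 + 120 = 909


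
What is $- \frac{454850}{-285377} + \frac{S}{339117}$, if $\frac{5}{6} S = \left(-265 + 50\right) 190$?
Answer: $\frac{46752728970}{32258730703} \approx 1.4493$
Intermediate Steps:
$S = -49020$ ($S = \frac{6 \left(-265 + 50\right) 190}{5} = \frac{6 \left(\left(-215\right) 190\right)}{5} = \frac{6}{5} \left(-40850\right) = -49020$)
$- \frac{454850}{-285377} + \frac{S}{339117} = - \frac{454850}{-285377} - \frac{49020}{339117} = \left(-454850\right) \left(- \frac{1}{285377}\right) - \frac{16340}{113039} = \frac{454850}{285377} - \frac{16340}{113039} = \frac{46752728970}{32258730703}$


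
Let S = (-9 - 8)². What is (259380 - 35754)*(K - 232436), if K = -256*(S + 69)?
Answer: -72473608584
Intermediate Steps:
S = 289 (S = (-17)² = 289)
K = -91648 (K = -256*(289 + 69) = -256*358 = -91648)
(259380 - 35754)*(K - 232436) = (259380 - 35754)*(-91648 - 232436) = 223626*(-324084) = -72473608584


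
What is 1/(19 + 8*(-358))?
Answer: -1/2845 ≈ -0.00035149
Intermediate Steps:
1/(19 + 8*(-358)) = 1/(19 - 2864) = 1/(-2845) = -1/2845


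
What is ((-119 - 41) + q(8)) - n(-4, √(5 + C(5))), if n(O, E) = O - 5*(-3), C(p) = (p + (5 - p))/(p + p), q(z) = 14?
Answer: -157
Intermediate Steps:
C(p) = 5/(2*p) (C(p) = 5/((2*p)) = 5*(1/(2*p)) = 5/(2*p))
n(O, E) = 15 + O (n(O, E) = O + 15 = 15 + O)
((-119 - 41) + q(8)) - n(-4, √(5 + C(5))) = ((-119 - 41) + 14) - (15 - 4) = (-160 + 14) - 1*11 = -146 - 11 = -157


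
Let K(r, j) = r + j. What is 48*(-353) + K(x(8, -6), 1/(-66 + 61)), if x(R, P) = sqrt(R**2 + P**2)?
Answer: -84671/5 ≈ -16934.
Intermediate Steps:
x(R, P) = sqrt(P**2 + R**2)
K(r, j) = j + r
48*(-353) + K(x(8, -6), 1/(-66 + 61)) = 48*(-353) + (1/(-66 + 61) + sqrt((-6)**2 + 8**2)) = -16944 + (1/(-5) + sqrt(36 + 64)) = -16944 + (-1/5 + sqrt(100)) = -16944 + (-1/5 + 10) = -16944 + 49/5 = -84671/5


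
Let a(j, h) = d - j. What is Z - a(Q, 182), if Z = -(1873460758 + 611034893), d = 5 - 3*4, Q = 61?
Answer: -2484495583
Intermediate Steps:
d = -7 (d = 5 - 12 = -7)
a(j, h) = -7 - j
Z = -2484495651 (Z = -38471/(1/(47125 + (1573 + 15883))) = -38471/(1/(47125 + 17456)) = -38471/(1/64581) = -38471/1/64581 = -38471*64581 = -2484495651)
Z - a(Q, 182) = -2484495651 - (-7 - 1*61) = -2484495651 - (-7 - 61) = -2484495651 - 1*(-68) = -2484495651 + 68 = -2484495583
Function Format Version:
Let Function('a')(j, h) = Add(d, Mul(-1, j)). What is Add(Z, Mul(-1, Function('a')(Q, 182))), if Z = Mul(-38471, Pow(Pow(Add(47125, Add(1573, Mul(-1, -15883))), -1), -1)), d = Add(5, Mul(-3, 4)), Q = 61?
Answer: -2484495583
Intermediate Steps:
d = -7 (d = Add(5, -12) = -7)
Function('a')(j, h) = Add(-7, Mul(-1, j))
Z = -2484495651 (Z = Mul(-38471, Pow(Pow(Add(47125, Add(1573, 15883)), -1), -1)) = Mul(-38471, Pow(Pow(Add(47125, 17456), -1), -1)) = Mul(-38471, Pow(Pow(64581, -1), -1)) = Mul(-38471, Pow(Rational(1, 64581), -1)) = Mul(-38471, 64581) = -2484495651)
Add(Z, Mul(-1, Function('a')(Q, 182))) = Add(-2484495651, Mul(-1, Add(-7, Mul(-1, 61)))) = Add(-2484495651, Mul(-1, Add(-7, -61))) = Add(-2484495651, Mul(-1, -68)) = Add(-2484495651, 68) = -2484495583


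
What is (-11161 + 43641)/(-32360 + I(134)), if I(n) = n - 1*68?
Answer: -16240/16147 ≈ -1.0058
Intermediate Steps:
I(n) = -68 + n (I(n) = n - 68 = -68 + n)
(-11161 + 43641)/(-32360 + I(134)) = (-11161 + 43641)/(-32360 + (-68 + 134)) = 32480/(-32360 + 66) = 32480/(-32294) = 32480*(-1/32294) = -16240/16147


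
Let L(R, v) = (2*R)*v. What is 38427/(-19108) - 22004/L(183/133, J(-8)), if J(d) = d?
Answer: 871994675/874191 ≈ 997.49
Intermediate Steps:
L(R, v) = 2*R*v
38427/(-19108) - 22004/L(183/133, J(-8)) = 38427/(-19108) - 22004/(2*(183/133)*(-8)) = 38427*(-1/19108) - 22004/(2*(183*(1/133))*(-8)) = -38427/19108 - 22004/(2*(183/133)*(-8)) = -38427/19108 - 22004/(-2928/133) = -38427/19108 - 22004*(-133/2928) = -38427/19108 + 731633/732 = 871994675/874191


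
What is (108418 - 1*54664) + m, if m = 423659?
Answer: 477413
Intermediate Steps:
(108418 - 1*54664) + m = (108418 - 1*54664) + 423659 = (108418 - 54664) + 423659 = 53754 + 423659 = 477413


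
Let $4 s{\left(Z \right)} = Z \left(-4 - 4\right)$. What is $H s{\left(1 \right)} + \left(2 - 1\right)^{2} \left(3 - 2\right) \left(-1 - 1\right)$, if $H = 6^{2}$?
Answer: $-74$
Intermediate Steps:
$s{\left(Z \right)} = - 2 Z$ ($s{\left(Z \right)} = \frac{Z \left(-4 - 4\right)}{4} = \frac{Z \left(-8\right)}{4} = \frac{\left(-8\right) Z}{4} = - 2 Z$)
$H = 36$
$H s{\left(1 \right)} + \left(2 - 1\right)^{2} \left(3 - 2\right) \left(-1 - 1\right) = 36 \left(\left(-2\right) 1\right) + \left(2 - 1\right)^{2} \left(3 - 2\right) \left(-1 - 1\right) = 36 \left(-2\right) + 1^{2} \cdot 1 \left(-2\right) = -72 + 1 \left(-2\right) = -72 - 2 = -74$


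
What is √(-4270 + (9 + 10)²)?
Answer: I*√3909 ≈ 62.522*I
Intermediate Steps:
√(-4270 + (9 + 10)²) = √(-4270 + 19²) = √(-4270 + 361) = √(-3909) = I*√3909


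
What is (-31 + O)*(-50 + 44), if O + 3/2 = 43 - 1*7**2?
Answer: 231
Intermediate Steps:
O = -15/2 (O = -3/2 + (43 - 1*7**2) = -3/2 + (43 - 1*49) = -3/2 + (43 - 49) = -3/2 - 6 = -15/2 ≈ -7.5000)
(-31 + O)*(-50 + 44) = (-31 - 15/2)*(-50 + 44) = -77/2*(-6) = 231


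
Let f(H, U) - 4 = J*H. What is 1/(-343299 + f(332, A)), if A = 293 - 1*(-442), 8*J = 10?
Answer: -1/342880 ≈ -2.9165e-6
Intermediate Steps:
J = 5/4 (J = (⅛)*10 = 5/4 ≈ 1.2500)
A = 735 (A = 293 + 442 = 735)
f(H, U) = 4 + 5*H/4
1/(-343299 + f(332, A)) = 1/(-343299 + (4 + (5/4)*332)) = 1/(-343299 + (4 + 415)) = 1/(-343299 + 419) = 1/(-342880) = -1/342880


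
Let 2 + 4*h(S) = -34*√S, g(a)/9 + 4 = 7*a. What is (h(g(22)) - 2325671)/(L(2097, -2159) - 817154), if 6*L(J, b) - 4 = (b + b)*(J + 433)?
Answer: 4651343/5275820 + 51*√6/1055164 ≈ 0.88175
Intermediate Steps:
g(a) = -36 + 63*a (g(a) = -36 + 9*(7*a) = -36 + 63*a)
L(J, b) = ⅔ + b*(433 + J)/3 (L(J, b) = ⅔ + ((b + b)*(J + 433))/6 = ⅔ + ((2*b)*(433 + J))/6 = ⅔ + (2*b*(433 + J))/6 = ⅔ + b*(433 + J)/3)
h(S) = -½ - 17*√S/2 (h(S) = -½ + (-34*√S)/4 = -½ - 17*√S/2)
(h(g(22)) - 2325671)/(L(2097, -2159) - 817154) = ((-½ - 17*√(-36 + 63*22)/2) - 2325671)/((⅔ + (433/3)*(-2159) + (⅓)*2097*(-2159)) - 817154) = ((-½ - 17*√(-36 + 1386)/2) - 2325671)/((⅔ - 934847/3 - 1509141) - 817154) = ((-½ - 255*√6/2) - 2325671)/(-1820756 - 817154) = ((-½ - 255*√6/2) - 2325671)/(-2637910) = ((-½ - 255*√6/2) - 2325671)*(-1/2637910) = (-4651343/2 - 255*√6/2)*(-1/2637910) = 4651343/5275820 + 51*√6/1055164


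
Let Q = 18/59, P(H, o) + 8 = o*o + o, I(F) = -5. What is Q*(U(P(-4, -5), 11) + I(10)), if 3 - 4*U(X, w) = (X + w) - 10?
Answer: -135/59 ≈ -2.2881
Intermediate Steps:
P(H, o) = -8 + o + o**2 (P(H, o) = -8 + (o*o + o) = -8 + (o**2 + o) = -8 + (o + o**2) = -8 + o + o**2)
Q = 18/59 (Q = 18*(1/59) = 18/59 ≈ 0.30508)
U(X, w) = 13/4 - X/4 - w/4 (U(X, w) = 3/4 - ((X + w) - 10)/4 = 3/4 - (-10 + X + w)/4 = 3/4 + (5/2 - X/4 - w/4) = 13/4 - X/4 - w/4)
Q*(U(P(-4, -5), 11) + I(10)) = 18*((13/4 - (-8 - 5 + (-5)**2)/4 - 1/4*11) - 5)/59 = 18*((13/4 - (-8 - 5 + 25)/4 - 11/4) - 5)/59 = 18*((13/4 - 1/4*12 - 11/4) - 5)/59 = 18*((13/4 - 3 - 11/4) - 5)/59 = 18*(-5/2 - 5)/59 = (18/59)*(-15/2) = -135/59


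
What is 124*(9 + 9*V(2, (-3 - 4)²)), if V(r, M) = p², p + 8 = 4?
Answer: 18972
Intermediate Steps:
p = -4 (p = -8 + 4 = -4)
V(r, M) = 16 (V(r, M) = (-4)² = 16)
124*(9 + 9*V(2, (-3 - 4)²)) = 124*(9 + 9*16) = 124*(9 + 144) = 124*153 = 18972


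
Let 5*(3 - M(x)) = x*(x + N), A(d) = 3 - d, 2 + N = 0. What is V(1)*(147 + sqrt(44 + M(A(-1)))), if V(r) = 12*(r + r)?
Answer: 3528 + 24*sqrt(1135)/5 ≈ 3689.7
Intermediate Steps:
N = -2 (N = -2 + 0 = -2)
M(x) = 3 - x*(-2 + x)/5 (M(x) = 3 - x*(x - 2)/5 = 3 - x*(-2 + x)/5)
V(r) = 24*r (V(r) = 12*(2*r) = 24*r)
V(1)*(147 + sqrt(44 + M(A(-1)))) = (24*1)*(147 + sqrt(44 + (3 - (3 - 1*(-1))**2/5 + 2*(3 - 1*(-1))/5))) = 24*(147 + sqrt(44 + (3 - (3 + 1)**2/5 + 2*(3 + 1)/5))) = 24*(147 + sqrt(44 + (3 - 1/5*4**2 + (2/5)*4))) = 24*(147 + sqrt(44 + (3 - 1/5*16 + 8/5))) = 24*(147 + sqrt(44 + (3 - 16/5 + 8/5))) = 24*(147 + sqrt(44 + 7/5)) = 24*(147 + sqrt(227/5)) = 24*(147 + sqrt(1135)/5) = 3528 + 24*sqrt(1135)/5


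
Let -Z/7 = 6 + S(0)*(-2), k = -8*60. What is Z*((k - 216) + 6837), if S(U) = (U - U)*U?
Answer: -257922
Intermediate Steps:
S(U) = 0 (S(U) = 0*U = 0)
k = -480
Z = -42 (Z = -7*(6 + 0*(-2)) = -7*(6 + 0) = -7*6 = -42)
Z*((k - 216) + 6837) = -42*((-480 - 216) + 6837) = -42*(-696 + 6837) = -42*6141 = -257922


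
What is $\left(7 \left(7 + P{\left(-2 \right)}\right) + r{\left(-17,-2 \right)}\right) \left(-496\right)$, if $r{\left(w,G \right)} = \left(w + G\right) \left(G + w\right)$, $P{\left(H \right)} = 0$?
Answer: $-203360$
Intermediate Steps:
$r{\left(w,G \right)} = \left(G + w\right)^{2}$ ($r{\left(w,G \right)} = \left(G + w\right) \left(G + w\right) = \left(G + w\right)^{2}$)
$\left(7 \left(7 + P{\left(-2 \right)}\right) + r{\left(-17,-2 \right)}\right) \left(-496\right) = \left(7 \left(7 + 0\right) + \left(-2 - 17\right)^{2}\right) \left(-496\right) = \left(7 \cdot 7 + \left(-19\right)^{2}\right) \left(-496\right) = \left(49 + 361\right) \left(-496\right) = 410 \left(-496\right) = -203360$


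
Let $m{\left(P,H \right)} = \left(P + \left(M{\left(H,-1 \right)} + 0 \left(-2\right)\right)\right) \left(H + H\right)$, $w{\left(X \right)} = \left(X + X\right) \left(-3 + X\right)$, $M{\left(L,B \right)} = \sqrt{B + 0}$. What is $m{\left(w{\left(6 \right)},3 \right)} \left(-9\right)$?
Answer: $-1944 - 54 i \approx -1944.0 - 54.0 i$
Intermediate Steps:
$M{\left(L,B \right)} = \sqrt{B}$
$w{\left(X \right)} = 2 X \left(-3 + X\right)$
$m{\left(P,H \right)} = 2 H \left(i + P\right)$ ($m{\left(P,H \right)} = \left(P + \left(\sqrt{-1} + 0 \left(-2\right)\right)\right) \left(H + H\right) = \left(P + \left(i + 0\right)\right) 2 H = \left(P + i\right) 2 H = \left(i + P\right) 2 H = 2 H \left(i + P\right)$)
$m{\left(w{\left(6 \right)},3 \right)} \left(-9\right) = 2 \cdot 3 \left(i + 2 \cdot 6 \left(-3 + 6\right)\right) \left(-9\right) = 2 \cdot 3 \left(i + 2 \cdot 6 \cdot 3\right) \left(-9\right) = 2 \cdot 3 \left(i + 36\right) \left(-9\right) = 2 \cdot 3 \left(36 + i\right) \left(-9\right) = \left(216 + 6 i\right) \left(-9\right) = -1944 - 54 i$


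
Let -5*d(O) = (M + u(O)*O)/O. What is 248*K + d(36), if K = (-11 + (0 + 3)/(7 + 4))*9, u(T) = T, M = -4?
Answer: -11855473/495 ≈ -23950.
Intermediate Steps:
K = -1062/11 (K = (-11 + 3/11)*9 = -118/11*9 = -1062/11 ≈ -96.545)
d(O) = -(-4 + O**2)/(5*O) (d(O) = -(-4 + O*O)/(5*O) = -(-4 + O**2)/(5*O))
248*K + d(36) = 248*(-1062/11) + (1/5)*(4 - 1*36**2)/36 = -263376/11 + (1/5)*(1/36)*(4 - 1*1296) = -263376/11 + (1/5)*(1/36)*(4 - 1296) = -263376/11 + (1/5)*(1/36)*(-1292) = -263376/11 - 323/45 = -11855473/495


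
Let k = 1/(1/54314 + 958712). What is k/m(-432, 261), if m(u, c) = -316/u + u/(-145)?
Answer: 850557240/3025925981678159 ≈ 2.8109e-7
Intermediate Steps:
m(u, c) = -316/u - u/145 (m(u, c) = -316/u + u*(-1/145) = -316/u - u/145)
k = 54314/52071483569 (k = 1/(1/54314 + 958712) = 1/(52071483569/54314) = 54314/52071483569 ≈ 1.0431e-6)
k/m(-432, 261) = 54314/(52071483569*(-316/(-432) - 1/145*(-432))) = 54314/(52071483569*(-316*(-1/432) + 432/145)) = 54314/(52071483569*(79/108 + 432/145)) = 54314/(52071483569*(58111/15660)) = (54314/52071483569)*(15660/58111) = 850557240/3025925981678159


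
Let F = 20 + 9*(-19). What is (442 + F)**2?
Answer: 84681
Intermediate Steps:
F = -151 (F = 20 - 171 = -151)
(442 + F)**2 = (442 - 151)**2 = 291**2 = 84681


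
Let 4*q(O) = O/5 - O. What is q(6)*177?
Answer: -1062/5 ≈ -212.40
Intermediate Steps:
q(O) = -O/5 (q(O) = (O/5 - O)/4 = (-4*O/5)/4 = -O/5)
q(6)*177 = -⅕*6*177 = -6/5*177 = -1062/5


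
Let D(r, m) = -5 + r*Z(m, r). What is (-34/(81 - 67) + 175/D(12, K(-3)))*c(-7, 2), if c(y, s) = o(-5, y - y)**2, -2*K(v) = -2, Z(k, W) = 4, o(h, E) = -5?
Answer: 12350/301 ≈ 41.030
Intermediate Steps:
K(v) = 1 (K(v) = -1/2*(-2) = 1)
c(y, s) = 25 (c(y, s) = (-5)**2 = 25)
D(r, m) = -5 + 4*r (D(r, m) = -5 + r*4 = -5 + 4*r)
(-34/(81 - 67) + 175/D(12, K(-3)))*c(-7, 2) = (-34/(81 - 67) + 175/(-5 + 4*12))*25 = (-34/14 + 175/(-5 + 48))*25 = (-34*1/14 + 175/43)*25 = (-17/7 + 175*(1/43))*25 = (-17/7 + 175/43)*25 = (494/301)*25 = 12350/301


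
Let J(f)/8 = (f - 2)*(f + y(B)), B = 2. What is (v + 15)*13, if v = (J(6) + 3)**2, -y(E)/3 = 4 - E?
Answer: 312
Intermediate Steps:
y(E) = -12 + 3*E (y(E) = -3*(4 - E) = -12 + 3*E)
J(f) = 8*(-6 + f)*(-2 + f) (J(f) = 8*((f - 2)*(f + (-12 + 3*2))) = 8*((-2 + f)*(f + (-12 + 6))) = 8*((-2 + f)*(f - 6)) = 8*((-2 + f)*(-6 + f)) = 8*((-6 + f)*(-2 + f)) = 8*(-6 + f)*(-2 + f))
v = 9 (v = ((96 - 64*6 + 8*6**2) + 3)**2 = ((96 - 384 + 8*36) + 3)**2 = ((96 - 384 + 288) + 3)**2 = (0 + 3)**2 = 3**2 = 9)
(v + 15)*13 = (9 + 15)*13 = 24*13 = 312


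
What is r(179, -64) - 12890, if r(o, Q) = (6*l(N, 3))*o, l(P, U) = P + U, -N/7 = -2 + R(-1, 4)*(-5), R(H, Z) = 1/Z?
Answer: 29531/2 ≈ 14766.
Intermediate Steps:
N = 91/4 (N = -7*(-2 - 5/4) = -7*(-13/4) = 91/4 ≈ 22.750)
r(o, Q) = 309*o/2 (r(o, Q) = (6*(91/4 + 3))*o = (6*(103/4))*o = 309*o/2)
r(179, -64) - 12890 = (309/2)*179 - 12890 = 55311/2 - 12890 = 29531/2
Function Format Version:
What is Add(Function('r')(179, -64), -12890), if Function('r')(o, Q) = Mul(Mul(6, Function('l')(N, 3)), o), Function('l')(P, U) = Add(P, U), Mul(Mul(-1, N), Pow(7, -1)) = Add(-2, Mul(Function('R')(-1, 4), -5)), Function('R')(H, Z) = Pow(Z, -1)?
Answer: Rational(29531, 2) ≈ 14766.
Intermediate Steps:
N = Rational(91, 4) (N = Mul(-7, Add(-2, Mul(Pow(4, -1), -5))) = Mul(-7, Add(-2, Mul(Rational(1, 4), -5))) = Mul(-7, Add(-2, Rational(-5, 4))) = Mul(-7, Rational(-13, 4)) = Rational(91, 4) ≈ 22.750)
Function('r')(o, Q) = Mul(Rational(309, 2), o) (Function('r')(o, Q) = Mul(Mul(6, Add(Rational(91, 4), 3)), o) = Mul(Mul(6, Rational(103, 4)), o) = Mul(Rational(309, 2), o))
Add(Function('r')(179, -64), -12890) = Add(Mul(Rational(309, 2), 179), -12890) = Add(Rational(55311, 2), -12890) = Rational(29531, 2)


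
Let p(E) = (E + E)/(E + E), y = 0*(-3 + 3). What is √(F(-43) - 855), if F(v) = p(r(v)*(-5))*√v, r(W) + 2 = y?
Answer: √(-855 + I*√43) ≈ 0.1121 + 29.241*I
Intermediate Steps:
y = 0 (y = 0*0 = 0)
r(W) = -2 (r(W) = -2 + 0 = -2)
p(E) = 1 (p(E) = (2*E)/((2*E)) = (2*E)*(1/(2*E)) = 1)
F(v) = √v (F(v) = 1*√v = √v)
√(F(-43) - 855) = √(√(-43) - 855) = √(I*√43 - 855) = √(-855 + I*√43)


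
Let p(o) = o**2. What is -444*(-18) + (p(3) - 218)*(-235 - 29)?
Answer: 63168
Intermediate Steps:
-444*(-18) + (p(3) - 218)*(-235 - 29) = -444*(-18) + (3**2 - 218)*(-235 - 29) = 7992 + (9 - 218)*(-264) = 7992 - 209*(-264) = 7992 + 55176 = 63168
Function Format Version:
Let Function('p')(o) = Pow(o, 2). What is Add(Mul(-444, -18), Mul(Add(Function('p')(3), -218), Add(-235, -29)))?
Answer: 63168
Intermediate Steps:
Add(Mul(-444, -18), Mul(Add(Function('p')(3), -218), Add(-235, -29))) = Add(Mul(-444, -18), Mul(Add(Pow(3, 2), -218), Add(-235, -29))) = Add(7992, Mul(Add(9, -218), -264)) = Add(7992, Mul(-209, -264)) = Add(7992, 55176) = 63168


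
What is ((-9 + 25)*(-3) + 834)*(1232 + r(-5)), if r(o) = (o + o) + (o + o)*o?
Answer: 999792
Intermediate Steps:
r(o) = 2*o + 2*o² (r(o) = 2*o + (2*o)*o = 2*o + 2*o²)
((-9 + 25)*(-3) + 834)*(1232 + r(-5)) = ((-9 + 25)*(-3) + 834)*(1232 + 2*(-5)*(1 - 5)) = (16*(-3) + 834)*(1232 + 2*(-5)*(-4)) = (-48 + 834)*(1232 + 40) = 786*1272 = 999792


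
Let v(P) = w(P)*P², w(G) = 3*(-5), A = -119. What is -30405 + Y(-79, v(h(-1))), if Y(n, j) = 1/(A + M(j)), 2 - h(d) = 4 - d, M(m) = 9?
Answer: -3344551/110 ≈ -30405.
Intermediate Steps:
h(d) = -2 + d (h(d) = 2 - (4 - d) = 2 + (-4 + d) = -2 + d)
w(G) = -15
v(P) = -15*P²
Y(n, j) = -1/110 (Y(n, j) = 1/(-119 + 9) = 1/(-110) = -1/110)
-30405 + Y(-79, v(h(-1))) = -30405 - 1/110 = -3344551/110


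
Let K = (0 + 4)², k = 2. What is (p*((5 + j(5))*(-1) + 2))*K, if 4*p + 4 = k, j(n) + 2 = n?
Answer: 48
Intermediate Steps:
j(n) = -2 + n
p = -½ (p = -1 + (¼)*2 = -1 + ½ = -½ ≈ -0.50000)
K = 16 (K = 4² = 16)
(p*((5 + j(5))*(-1) + 2))*K = -((5 + (-2 + 5))*(-1) + 2)/2*16 = -((5 + 3)*(-1) + 2)/2*16 = -(8*(-1) + 2)/2*16 = -(-8 + 2)/2*16 = -½*(-6)*16 = 3*16 = 48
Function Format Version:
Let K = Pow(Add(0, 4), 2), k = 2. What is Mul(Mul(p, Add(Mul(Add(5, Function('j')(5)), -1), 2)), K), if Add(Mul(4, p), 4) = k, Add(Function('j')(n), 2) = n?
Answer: 48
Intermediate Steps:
Function('j')(n) = Add(-2, n)
p = Rational(-1, 2) (p = Add(-1, Mul(Rational(1, 4), 2)) = Add(-1, Rational(1, 2)) = Rational(-1, 2) ≈ -0.50000)
K = 16 (K = Pow(4, 2) = 16)
Mul(Mul(p, Add(Mul(Add(5, Function('j')(5)), -1), 2)), K) = Mul(Mul(Rational(-1, 2), Add(Mul(Add(5, Add(-2, 5)), -1), 2)), 16) = Mul(Mul(Rational(-1, 2), Add(Mul(Add(5, 3), -1), 2)), 16) = Mul(Mul(Rational(-1, 2), Add(Mul(8, -1), 2)), 16) = Mul(Mul(Rational(-1, 2), Add(-8, 2)), 16) = Mul(Mul(Rational(-1, 2), -6), 16) = Mul(3, 16) = 48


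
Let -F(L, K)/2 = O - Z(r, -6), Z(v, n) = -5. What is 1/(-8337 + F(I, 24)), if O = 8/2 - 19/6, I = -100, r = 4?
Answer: -3/25046 ≈ -0.00011978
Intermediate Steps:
O = 5/6 (O = 8*(1/2) - 19*1/6 = 4 - 19/6 = 5/6 ≈ 0.83333)
F(L, K) = -35/3 (F(L, K) = -2*(5/6 - 1*(-5)) = -2*(5/6 + 5) = -2*35/6 = -35/3)
1/(-8337 + F(I, 24)) = 1/(-8337 - 35/3) = 1/(-25046/3) = -3/25046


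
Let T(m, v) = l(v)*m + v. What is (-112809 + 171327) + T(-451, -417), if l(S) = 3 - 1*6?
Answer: 59454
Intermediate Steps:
l(S) = -3 (l(S) = 3 - 6 = -3)
T(m, v) = v - 3*m (T(m, v) = -3*m + v = v - 3*m)
(-112809 + 171327) + T(-451, -417) = (-112809 + 171327) + (-417 - 3*(-451)) = 58518 + (-417 + 1353) = 58518 + 936 = 59454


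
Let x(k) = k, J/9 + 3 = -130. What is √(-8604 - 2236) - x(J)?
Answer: 1197 + 2*I*√2710 ≈ 1197.0 + 104.12*I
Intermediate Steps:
J = -1197 (J = -27 + 9*(-130) = -27 - 1170 = -1197)
√(-8604 - 2236) - x(J) = √(-8604 - 2236) - 1*(-1197) = √(-10840) + 1197 = 2*I*√2710 + 1197 = 1197 + 2*I*√2710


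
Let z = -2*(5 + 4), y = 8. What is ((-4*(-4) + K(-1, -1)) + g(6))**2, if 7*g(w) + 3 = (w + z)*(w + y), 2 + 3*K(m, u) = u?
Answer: 4356/49 ≈ 88.898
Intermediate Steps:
K(m, u) = -2/3 + u/3
z = -18 (z = -2*9 = -18)
g(w) = -3/7 + (-18 + w)*(8 + w)/7 (g(w) = -3/7 + ((w - 18)*(w + 8))/7 = -3/7 + ((-18 + w)*(8 + w))/7 = -3/7 + (-18 + w)*(8 + w)/7)
((-4*(-4) + K(-1, -1)) + g(6))**2 = ((-4*(-4) + (-2/3 + (1/3)*(-1))) + (-21 - 10/7*6 + (1/7)*6**2))**2 = ((16 + (-2/3 - 1/3)) + (-21 - 60/7 + (1/7)*36))**2 = ((16 - 1) + (-21 - 60/7 + 36/7))**2 = (15 - 171/7)**2 = (-66/7)**2 = 4356/49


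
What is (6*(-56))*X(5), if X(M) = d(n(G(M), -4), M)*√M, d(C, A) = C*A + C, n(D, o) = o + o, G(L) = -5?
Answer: 16128*√5 ≈ 36063.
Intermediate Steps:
n(D, o) = 2*o
d(C, A) = C + A*C (d(C, A) = A*C + C = C + A*C)
X(M) = √M*(-8 - 8*M) (X(M) = ((2*(-4))*(1 + M))*√M = (-8*(1 + M))*√M = (-8 - 8*M)*√M = √M*(-8 - 8*M))
(6*(-56))*X(5) = (6*(-56))*(8*√5*(-1 - 1*5)) = -2688*√5*(-1 - 5) = -2688*√5*(-6) = -(-16128)*√5 = 16128*√5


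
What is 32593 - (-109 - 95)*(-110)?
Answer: 10153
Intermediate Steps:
32593 - (-109 - 95)*(-110) = 32593 - (-204)*(-110) = 32593 - 1*22440 = 32593 - 22440 = 10153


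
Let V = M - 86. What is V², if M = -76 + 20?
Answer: 20164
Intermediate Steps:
M = -56
V = -142 (V = -56 - 86 = -142)
V² = (-142)² = 20164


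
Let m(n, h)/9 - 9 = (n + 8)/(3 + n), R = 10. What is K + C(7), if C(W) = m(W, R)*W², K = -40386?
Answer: -71511/2 ≈ -35756.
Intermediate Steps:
m(n, h) = 81 + 9*(8 + n)/(3 + n) (m(n, h) = 81 + 9*((n + 8)/(3 + n)) = 81 + 9*((8 + n)/(3 + n)) = 81 + 9*(8 + n)/(3 + n))
C(W) = 45*W²*(7 + 2*W)/(3 + W) (C(W) = (45*(7 + 2*W)/(3 + W))*W² = 45*W²*(7 + 2*W)/(3 + W))
K + C(7) = -40386 + 7²*(315 + 90*7)/(3 + 7) = -40386 + 49*(315 + 630)/10 = -40386 + 49*(⅒)*945 = -40386 + 9261/2 = -71511/2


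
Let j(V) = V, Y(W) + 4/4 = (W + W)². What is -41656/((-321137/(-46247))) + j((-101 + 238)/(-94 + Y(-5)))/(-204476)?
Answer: -1969579363411929/328324046060 ≈ -5998.9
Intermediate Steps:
Y(W) = -1 + 4*W² (Y(W) = -1 + (W + W)² = -1 + (2*W)² = -1 + 4*W²)
-41656/((-321137/(-46247))) + j((-101 + 238)/(-94 + Y(-5)))/(-204476) = -41656/((-321137/(-46247))) + ((-101 + 238)/(-94 + (-1 + 4*(-5)²)))/(-204476) = -41656/((-321137*(-1/46247))) + (137/(-94 + (-1 + 4*25)))*(-1/204476) = -41656/321137/46247 + (137/(-94 + (-1 + 100)))*(-1/204476) = -41656*46247/321137 + (137/(-94 + 99))*(-1/204476) = -1926465032/321137 + (137/5)*(-1/204476) = -1926465032/321137 - 137/1022380 = -1969579363411929/328324046060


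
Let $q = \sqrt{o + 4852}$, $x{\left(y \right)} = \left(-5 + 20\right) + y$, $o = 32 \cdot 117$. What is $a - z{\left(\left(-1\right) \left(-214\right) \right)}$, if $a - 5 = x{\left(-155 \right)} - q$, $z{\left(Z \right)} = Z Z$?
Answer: $-45931 - 2 \sqrt{2149} \approx -46024.0$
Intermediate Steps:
$o = 3744$
$x{\left(y \right)} = 15 + y$
$z{\left(Z \right)} = Z^{2}$
$q = 2 \sqrt{2149}$ ($q = \sqrt{3744 + 4852} = \sqrt{8596} = 2 \sqrt{2149} \approx 92.715$)
$a = -135 - 2 \sqrt{2149}$ ($a = 5 + \left(\left(15 - 155\right) - 2 \sqrt{2149}\right) = 5 - \left(140 + 2 \sqrt{2149}\right) = -135 - 2 \sqrt{2149} \approx -227.71$)
$a - z{\left(\left(-1\right) \left(-214\right) \right)} = \left(-135 - 2 \sqrt{2149}\right) - \left(\left(-1\right) \left(-214\right)\right)^{2} = \left(-135 - 2 \sqrt{2149}\right) - 214^{2} = \left(-135 - 2 \sqrt{2149}\right) - 45796 = -45931 - 2 \sqrt{2149}$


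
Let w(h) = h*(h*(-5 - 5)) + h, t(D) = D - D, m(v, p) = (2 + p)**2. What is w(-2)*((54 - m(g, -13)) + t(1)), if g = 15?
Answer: 2814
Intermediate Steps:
t(D) = 0
w(h) = h - 10*h**2 (w(h) = h*(h*(-10)) + h = h*(-10*h) + h = -10*h**2 + h = h - 10*h**2)
w(-2)*((54 - m(g, -13)) + t(1)) = (-2*(1 - 10*(-2)))*((54 - (2 - 13)**2) + 0) = (-2*(1 + 20))*((54 - 1*(-11)**2) + 0) = (-2*21)*((54 - 1*121) + 0) = -42*((54 - 121) + 0) = -42*(-67 + 0) = -42*(-67) = 2814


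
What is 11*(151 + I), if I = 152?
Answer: 3333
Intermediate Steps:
11*(151 + I) = 11*(151 + 152) = 11*303 = 3333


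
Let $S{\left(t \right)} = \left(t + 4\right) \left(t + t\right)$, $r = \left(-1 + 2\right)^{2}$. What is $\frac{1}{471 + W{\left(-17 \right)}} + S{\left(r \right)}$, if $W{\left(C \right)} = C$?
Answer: $\frac{4541}{454} \approx 10.002$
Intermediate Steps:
$r = 1$ ($r = 1^{2} = 1$)
$S{\left(t \right)} = 2 t \left(4 + t\right)$ ($S{\left(t \right)} = \left(4 + t\right) 2 t = 2 t \left(4 + t\right)$)
$\frac{1}{471 + W{\left(-17 \right)}} + S{\left(r \right)} = \frac{1}{471 - 17} + 2 \cdot 1 \left(4 + 1\right) = \frac{1}{454} + 2 \cdot 1 \cdot 5 = \frac{1}{454} + 10 = \frac{4541}{454}$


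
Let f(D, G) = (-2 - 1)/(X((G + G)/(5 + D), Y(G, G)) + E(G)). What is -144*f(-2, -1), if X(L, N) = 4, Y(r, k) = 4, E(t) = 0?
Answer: 108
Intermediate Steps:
f(D, G) = -¾ (f(D, G) = (-2 - 1)/(4 + 0) = -3/4 = -3*¼ = -¾)
-144*f(-2, -1) = -144*(-¾) = 108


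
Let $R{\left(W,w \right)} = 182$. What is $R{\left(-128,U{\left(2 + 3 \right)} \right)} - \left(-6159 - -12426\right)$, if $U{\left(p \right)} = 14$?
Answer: $-6085$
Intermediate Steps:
$R{\left(-128,U{\left(2 + 3 \right)} \right)} - \left(-6159 - -12426\right) = 182 - \left(-6159 - -12426\right) = 182 - \left(-6159 + 12426\right) = 182 - 6267 = -6085$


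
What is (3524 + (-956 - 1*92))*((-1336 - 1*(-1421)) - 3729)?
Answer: -9022544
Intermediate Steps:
(3524 + (-956 - 1*92))*((-1336 - 1*(-1421)) - 3729) = (3524 + (-956 - 92))*((-1336 + 1421) - 3729) = (3524 - 1048)*(85 - 3729) = 2476*(-3644) = -9022544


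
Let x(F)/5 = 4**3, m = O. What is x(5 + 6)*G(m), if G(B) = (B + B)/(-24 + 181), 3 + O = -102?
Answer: -67200/157 ≈ -428.03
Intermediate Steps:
O = -105 (O = -3 - 102 = -105)
m = -105
x(F) = 320 (x(F) = 5*4**3 = 5*64 = 320)
G(B) = 2*B/157 (G(B) = (2*B)/157 = (2*B)*(1/157) = 2*B/157)
x(5 + 6)*G(m) = 320*((2/157)*(-105)) = 320*(-210/157) = -67200/157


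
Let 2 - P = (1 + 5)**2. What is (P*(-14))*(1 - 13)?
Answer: -5712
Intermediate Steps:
P = -34 (P = 2 - (1 + 5)**2 = 2 - 1*6**2 = 2 - 1*36 = 2 - 36 = -34)
(P*(-14))*(1 - 13) = (-34*(-14))*(1 - 13) = 476*(-12) = -5712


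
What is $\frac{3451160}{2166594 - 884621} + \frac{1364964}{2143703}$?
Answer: $\frac{9148109039452}{2748169366019} \approx 3.3288$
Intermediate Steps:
$\frac{3451160}{2166594 - 884621} + \frac{1364964}{2143703} = \frac{3451160}{1281973} + 1364964 \cdot \frac{1}{2143703} = 3451160 \cdot \frac{1}{1281973} + \frac{1364964}{2143703} = \frac{3451160}{1281973} + \frac{1364964}{2143703} = \frac{9148109039452}{2748169366019}$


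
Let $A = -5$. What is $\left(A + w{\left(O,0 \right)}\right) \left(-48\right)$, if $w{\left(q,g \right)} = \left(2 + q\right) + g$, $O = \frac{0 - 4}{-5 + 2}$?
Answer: $80$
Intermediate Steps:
$O = \frac{4}{3}$ ($O = - \frac{4}{-3} = \left(-4\right) \left(- \frac{1}{3}\right) = \frac{4}{3} \approx 1.3333$)
$w{\left(q,g \right)} = 2 + g + q$
$\left(A + w{\left(O,0 \right)}\right) \left(-48\right) = \left(-5 + \left(2 + 0 + \frac{4}{3}\right)\right) \left(-48\right) = \left(-5 + \frac{10}{3}\right) \left(-48\right) = \left(- \frac{5}{3}\right) \left(-48\right) = 80$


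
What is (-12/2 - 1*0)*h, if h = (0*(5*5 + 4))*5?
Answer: 0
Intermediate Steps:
h = 0 (h = (0*(25 + 4))*5 = (0*29)*5 = 0*5 = 0)
(-12/2 - 1*0)*h = (-12/2 - 1*0)*0 = (-12*½ + 0)*0 = (-6 + 0)*0 = -6*0 = 0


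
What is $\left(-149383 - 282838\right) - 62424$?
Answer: $-494645$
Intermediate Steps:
$\left(-149383 - 282838\right) - 62424 = -432221 - 62424 = -494645$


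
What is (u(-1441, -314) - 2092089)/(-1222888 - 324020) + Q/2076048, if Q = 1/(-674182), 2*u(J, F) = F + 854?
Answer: 243981783117773323/180425444151405024 ≈ 1.3523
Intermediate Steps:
u(J, F) = 427 + F/2 (u(J, F) = (F + 854)/2 = (854 + F)/2 = 427 + F/2)
Q = -1/674182 ≈ -1.4833e-6
(u(-1441, -314) - 2092089)/(-1222888 - 324020) + Q/2076048 = ((427 + (½)*(-314)) - 2092089)/(-1222888 - 324020) - 1/674182/2076048 = ((427 - 157) - 2092089)/(-1546908) - 1/674182*1/2076048 = (270 - 2092089)*(-1/1546908) - 1/1399634192736 = -2091819*(-1/1546908) - 1/1399634192736 = 697273/515636 - 1/1399634192736 = 243981783117773323/180425444151405024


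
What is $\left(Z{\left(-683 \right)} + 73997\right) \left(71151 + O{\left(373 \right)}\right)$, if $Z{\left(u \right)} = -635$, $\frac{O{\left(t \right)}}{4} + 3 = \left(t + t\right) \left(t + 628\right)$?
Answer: $224350019526$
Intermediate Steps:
$O{\left(t \right)} = -12 + 8 t \left(628 + t\right)$ ($O{\left(t \right)} = -12 + 4 \left(t + t\right) \left(t + 628\right) = -12 + 4 \cdot 2 t \left(628 + t\right) = -12 + 8 t \left(628 + t\right)$)
$\left(Z{\left(-683 \right)} + 73997\right) \left(71151 + O{\left(373 \right)}\right) = \left(-635 + 73997\right) \left(71151 + \left(-12 + 8 \cdot 373^{2} + 5024 \cdot 373\right)\right) = 73362 \left(71151 + \left(-12 + 8 \cdot 139129 + 1873952\right)\right) = 73362 \left(71151 + \left(-12 + 1113032 + 1873952\right)\right) = 73362 \left(71151 + 2986972\right) = 73362 \cdot 3058123 = 224350019526$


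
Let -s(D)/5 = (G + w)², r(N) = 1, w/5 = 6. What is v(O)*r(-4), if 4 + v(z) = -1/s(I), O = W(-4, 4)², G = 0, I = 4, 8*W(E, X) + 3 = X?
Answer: -17999/4500 ≈ -3.9998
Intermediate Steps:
w = 30 (w = 5*6 = 30)
W(E, X) = -3/8 + X/8
O = 1/64 (O = (-3/8 + (⅛)*4)² = (-3/8 + ½)² = (⅛)² = 1/64 ≈ 0.015625)
s(D) = -4500 (s(D) = -5*(0 + 30)² = -5*30² = -5*900 = -4500)
v(z) = -17999/4500 (v(z) = -4 - 1/(-4500) = -4 - 1*(-1/4500) = -4 + 1/4500 = -17999/4500)
v(O)*r(-4) = -17999/4500*1 = -17999/4500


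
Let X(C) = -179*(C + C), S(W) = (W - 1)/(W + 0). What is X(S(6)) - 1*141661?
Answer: -425878/3 ≈ -1.4196e+5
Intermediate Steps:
S(W) = (-1 + W)/W
X(C) = -358*C
X(S(6)) - 1*141661 = -358*(-1 + 6)/6 - 1*141661 = -179*5/3 - 141661 = -358*5/6 - 141661 = -895/3 - 141661 = -425878/3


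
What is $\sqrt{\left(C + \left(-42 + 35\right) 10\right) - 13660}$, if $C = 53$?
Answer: $i \sqrt{13677} \approx 116.95 i$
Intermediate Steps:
$\sqrt{\left(C + \left(-42 + 35\right) 10\right) - 13660} = \sqrt{\left(53 + \left(-42 + 35\right) 10\right) - 13660} = \sqrt{\left(53 - 70\right) - 13660} = \sqrt{-17 - 13660} = \sqrt{-13677} = i \sqrt{13677}$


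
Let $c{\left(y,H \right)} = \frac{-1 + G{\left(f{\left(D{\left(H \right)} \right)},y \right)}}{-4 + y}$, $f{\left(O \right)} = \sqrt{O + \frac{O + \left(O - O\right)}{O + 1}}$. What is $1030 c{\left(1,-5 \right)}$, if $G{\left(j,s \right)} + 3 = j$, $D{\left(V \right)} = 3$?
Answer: $\frac{4120}{3} - \frac{515 \sqrt{15}}{3} \approx 708.47$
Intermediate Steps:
$f{\left(O \right)} = \sqrt{O + \frac{O}{1 + O}}$ ($f{\left(O \right)} = \sqrt{O + \frac{O + 0}{1 + O}} = \sqrt{O + \frac{O}{1 + O}}$)
$G{\left(j,s \right)} = -3 + j$
$c{\left(y,H \right)} = \frac{-4 + \frac{\sqrt{15}}{2}}{-4 + y}$ ($c{\left(y,H \right)} = \frac{-1 - \left(3 - \sqrt{\frac{3 \left(2 + 3\right)}{1 + 3}}\right)}{-4 + y} = \frac{-1 - \left(3 - \sqrt{3 \cdot \frac{1}{4} \cdot 5}\right)}{-4 + y} = \frac{-1 - \left(3 - \sqrt{\frac{15}{4}}\right)}{-4 + y} = \frac{-1 - \left(3 - \frac{\sqrt{15}}{2}\right)}{-4 + y} = \frac{-4 + \frac{\sqrt{15}}{2}}{-4 + y}$)
$1030 c{\left(1,-5 \right)} = 1030 \frac{-8 + \sqrt{15}}{2 \left(-4 + 1\right)} = 1030 \frac{-8 + \sqrt{15}}{2 \left(-3\right)} = 1030 \cdot \frac{1}{2} \left(- \frac{1}{3}\right) \left(-8 + \sqrt{15}\right) = 1030 \left(\frac{4}{3} - \frac{\sqrt{15}}{6}\right) = \frac{4120}{3} - \frac{515 \sqrt{15}}{3}$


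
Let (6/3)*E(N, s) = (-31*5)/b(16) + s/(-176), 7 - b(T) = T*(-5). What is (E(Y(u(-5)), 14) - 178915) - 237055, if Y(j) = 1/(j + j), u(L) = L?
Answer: -6369346889/15312 ≈ -4.1597e+5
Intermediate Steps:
Y(j) = 1/(2*j)
b(T) = 7 + 5*T (b(T) = 7 - T*(-5) = 7 - (-5)*T = 7 + 5*T)
E(N, s) = -155/174 - s/352 (E(N, s) = ((-31*5)/(7 + 5*16) + s/(-176))/2 = (-155/(7 + 80) + s*(-1/176))/2 = (-155/87 - s/176)/2 = -155/174 - s/352)
(E(Y(u(-5)), 14) - 178915) - 237055 = ((-155/174 - 1/352*14) - 178915) - 237055 = ((-155/174 - 7/176) - 178915) - 237055 = (-14249/15312 - 178915) - 237055 = -2739560729/15312 - 237055 = -6369346889/15312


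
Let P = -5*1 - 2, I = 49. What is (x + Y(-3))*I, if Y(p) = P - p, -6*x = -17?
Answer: -343/6 ≈ -57.167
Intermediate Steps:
x = 17/6 (x = -⅙*(-17) = 17/6 ≈ 2.8333)
P = -7 (P = -5 - 2 = -7)
Y(p) = -7 - p
(x + Y(-3))*I = (17/6 + (-7 - 1*(-3)))*49 = (17/6 + (-7 + 3))*49 = (17/6 - 4)*49 = -7/6*49 = -343/6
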